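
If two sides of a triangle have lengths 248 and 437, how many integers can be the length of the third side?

495

The third side lies in the open interval (189, 685).
Integers from 190 to 684 inclusive: 684 − 190 + 1 = 495.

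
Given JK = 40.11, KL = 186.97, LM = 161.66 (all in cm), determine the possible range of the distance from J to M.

The maximum is all hops collinear in one direction: 40.11 + 186.97 + 161.66 = 388.74.
The longest hop is 186.97; the others sum to 201.77. Since 186.97 ≤ 201.77, the path can fold back on itself completely, so the minimum distance is 0.

0 ≤ JM ≤ 388.74 cm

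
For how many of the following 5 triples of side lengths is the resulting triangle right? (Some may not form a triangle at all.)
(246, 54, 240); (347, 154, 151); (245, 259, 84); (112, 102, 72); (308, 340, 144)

3

(246,54,240): 54²+240² = 60516 = 246² → right
(347,154,151): 151+154 ≤ 347, not a triangle
(245,259,84): 84²+245² = 67081 = 259² → right
(112,102,72): 72²+102² = 15588 > 12544 = 112² → acute
(308,340,144): 144²+308² = 115600 = 340² → right
3 of the 5 are right.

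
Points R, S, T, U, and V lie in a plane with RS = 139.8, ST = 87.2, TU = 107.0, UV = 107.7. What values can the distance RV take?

The maximum is all hops collinear in one direction: 139.8 + 87.2 + 107.0 + 107.7 = 441.7.
The longest hop is 139.8; the others sum to 301.9. Since 139.8 ≤ 301.9, the path can fold back on itself completely, so the minimum distance is 0.

0 ≤ RV ≤ 441.7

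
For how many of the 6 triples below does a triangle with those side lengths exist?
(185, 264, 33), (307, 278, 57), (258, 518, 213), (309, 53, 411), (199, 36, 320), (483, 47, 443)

2

(33,185,264): 33+185 ≤ 264 → not valid
(57,278,307): 57+278 > 307 → valid
(213,258,518): 213+258 ≤ 518 → not valid
(53,309,411): 53+309 ≤ 411 → not valid
(36,199,320): 36+199 ≤ 320 → not valid
(47,443,483): 47+443 > 483 → valid
2 of the 6 triples form a triangle.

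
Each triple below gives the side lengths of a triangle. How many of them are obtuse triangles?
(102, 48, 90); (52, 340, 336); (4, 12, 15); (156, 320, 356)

(102,48,90): 48²+90² = 10404 = 102² → right
(52,340,336): 52²+336² = 115600 = 340² → right
(4,12,15): 4²+12² = 160 < 225 = 15² → obtuse
(156,320,356): 156²+320² = 126736 = 356² → right
1 of the 4 is obtuse.

1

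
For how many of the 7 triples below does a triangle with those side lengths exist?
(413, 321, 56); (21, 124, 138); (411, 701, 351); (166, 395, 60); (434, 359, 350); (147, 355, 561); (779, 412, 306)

3

(56,321,413): 56+321 ≤ 413 → not valid
(21,124,138): 21+124 > 138 → valid
(351,411,701): 351+411 > 701 → valid
(60,166,395): 60+166 ≤ 395 → not valid
(350,359,434): 350+359 > 434 → valid
(147,355,561): 147+355 ≤ 561 → not valid
(306,412,779): 306+412 ≤ 779 → not valid
3 of the 7 triples form a triangle.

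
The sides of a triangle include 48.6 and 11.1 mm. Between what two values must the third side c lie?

By the triangle inequality, c must be less than 48.6 + 11.1 = 59.7 and greater than |48.6 − 11.1| = 37.5.

37.5 < c < 59.7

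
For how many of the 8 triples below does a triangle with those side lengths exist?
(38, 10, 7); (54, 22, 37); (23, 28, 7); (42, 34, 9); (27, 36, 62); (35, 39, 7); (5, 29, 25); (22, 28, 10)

(7,10,38): 7+10 ≤ 38 → not valid
(22,37,54): 22+37 > 54 → valid
(7,23,28): 7+23 > 28 → valid
(9,34,42): 9+34 > 42 → valid
(27,36,62): 27+36 > 62 → valid
(7,35,39): 7+35 > 39 → valid
(5,25,29): 5+25 > 29 → valid
(10,22,28): 10+22 > 28 → valid
7 of the 8 triples form a triangle.

7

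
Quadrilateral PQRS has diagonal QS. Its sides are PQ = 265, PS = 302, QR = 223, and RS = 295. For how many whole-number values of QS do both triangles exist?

From triangle PQS: 37 < QS < 567.
From triangle RQS: 72 < QS < 518.
Intersection: 72 < QS < 518, so integers 73 through 517: 445 values.

445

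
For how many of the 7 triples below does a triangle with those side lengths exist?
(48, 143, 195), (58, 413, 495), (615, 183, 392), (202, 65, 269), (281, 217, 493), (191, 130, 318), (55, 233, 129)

(48,143,195): 48+143 ≤ 195 → not valid
(58,413,495): 58+413 ≤ 495 → not valid
(183,392,615): 183+392 ≤ 615 → not valid
(65,202,269): 65+202 ≤ 269 → not valid
(217,281,493): 217+281 > 493 → valid
(130,191,318): 130+191 > 318 → valid
(55,129,233): 55+129 ≤ 233 → not valid
2 of the 7 triples form a triangle.

2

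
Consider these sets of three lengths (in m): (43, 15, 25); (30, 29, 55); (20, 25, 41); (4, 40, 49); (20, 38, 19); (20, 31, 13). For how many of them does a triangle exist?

4

(15,25,43): 15+25 ≤ 43 → not valid
(29,30,55): 29+30 > 55 → valid
(20,25,41): 20+25 > 41 → valid
(4,40,49): 4+40 ≤ 49 → not valid
(19,20,38): 19+20 > 38 → valid
(13,20,31): 13+20 > 31 → valid
4 of the 6 triples form a triangle.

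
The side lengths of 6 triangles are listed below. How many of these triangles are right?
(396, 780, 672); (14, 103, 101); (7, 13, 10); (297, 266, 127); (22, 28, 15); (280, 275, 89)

(396,780,672): 396²+672² = 608400 = 780² → right
(14,103,101): 14²+101² = 10397 < 10609 = 103² → obtuse
(7,13,10): 7²+10² = 149 < 169 = 13² → obtuse
(297,266,127): 127²+266² = 86885 < 88209 = 297² → obtuse
(22,28,15): 15²+22² = 709 < 784 = 28² → obtuse
(280,275,89): 89²+275² = 83546 > 78400 = 280² → acute
1 of the 6 is right.

1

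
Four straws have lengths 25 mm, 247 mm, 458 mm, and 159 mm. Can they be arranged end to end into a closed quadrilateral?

No

For a quadrilateral, each side must be shorter than the sum of the others.
Here the longest side is 458, but the remaining 3 sides sum to only 431.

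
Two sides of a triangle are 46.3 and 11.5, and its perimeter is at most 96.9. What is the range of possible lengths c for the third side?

Triangle inequality alone gives 34.8 < c < 57.8.
The perimeter condition gives c ≤ 96.9 − 46.3 − 11.5 = 39.1.
Intersecting the two: 34.8 < c ≤ 39.1.

34.8 < c ≤ 39.1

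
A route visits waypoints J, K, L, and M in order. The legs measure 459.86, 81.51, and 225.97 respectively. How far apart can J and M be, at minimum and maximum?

The maximum is all hops collinear in one direction: 459.86 + 81.51 + 225.97 = 767.34.
The longest hop is 459.86; the others sum to 307.48. Folding the others back against it leaves at least 459.86 − 307.48 = 152.38.

152.38 ≤ JM ≤ 767.34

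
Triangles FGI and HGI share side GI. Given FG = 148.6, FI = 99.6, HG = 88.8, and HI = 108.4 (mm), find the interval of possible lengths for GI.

From triangle FGI: |148.6 − 99.6| < GI < 148.6 + 99.6, i.e. 49.0 < GI < 248.2.
From triangle HGI: 19.6 < GI < 197.2.
Both must hold, so GI lies in the intersection.

49.0 < GI < 197.2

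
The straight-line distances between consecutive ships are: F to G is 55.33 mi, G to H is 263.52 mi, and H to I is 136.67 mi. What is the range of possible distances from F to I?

The maximum is all hops collinear in one direction: 55.33 + 263.52 + 136.67 = 455.52.
The longest hop is 263.52; the others sum to 192.00. Folding the others back against it leaves at least 263.52 − 192.00 = 71.52.

71.52 ≤ FI ≤ 455.52 mi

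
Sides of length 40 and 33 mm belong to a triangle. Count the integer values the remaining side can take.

65

The third side lies in the open interval (7, 73).
Integers from 8 to 72 inclusive: 72 − 8 + 1 = 65.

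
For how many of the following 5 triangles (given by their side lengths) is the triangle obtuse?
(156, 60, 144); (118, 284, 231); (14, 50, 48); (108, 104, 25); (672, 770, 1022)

2

(156,60,144): 60²+144² = 24336 = 156² → right
(118,284,231): 118²+231² = 67285 < 80656 = 284² → obtuse
(14,50,48): 14²+48² = 2500 = 50² → right
(108,104,25): 25²+104² = 11441 < 11664 = 108² → obtuse
(672,770,1022): 672²+770² = 1044484 = 1022² → right
2 of the 5 are obtuse.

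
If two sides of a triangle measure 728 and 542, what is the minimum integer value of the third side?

187

The third side must be strictly greater than |728 − 542| = 186.
The smallest integer above 186 is 187.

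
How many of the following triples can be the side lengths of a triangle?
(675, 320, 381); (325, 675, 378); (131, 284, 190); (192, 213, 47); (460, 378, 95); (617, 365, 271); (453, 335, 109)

(320,381,675): 320+381 > 675 → valid
(325,378,675): 325+378 > 675 → valid
(131,190,284): 131+190 > 284 → valid
(47,192,213): 47+192 > 213 → valid
(95,378,460): 95+378 > 460 → valid
(271,365,617): 271+365 > 617 → valid
(109,335,453): 109+335 ≤ 453 → not valid
6 of the 7 triples form a triangle.

6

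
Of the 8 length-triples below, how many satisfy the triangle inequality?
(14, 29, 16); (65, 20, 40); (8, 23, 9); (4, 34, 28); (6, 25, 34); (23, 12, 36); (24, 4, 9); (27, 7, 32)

2

(14,16,29): 14+16 > 29 → valid
(20,40,65): 20+40 ≤ 65 → not valid
(8,9,23): 8+9 ≤ 23 → not valid
(4,28,34): 4+28 ≤ 34 → not valid
(6,25,34): 6+25 ≤ 34 → not valid
(12,23,36): 12+23 ≤ 36 → not valid
(4,9,24): 4+9 ≤ 24 → not valid
(7,27,32): 7+27 > 32 → valid
2 of the 8 triples form a triangle.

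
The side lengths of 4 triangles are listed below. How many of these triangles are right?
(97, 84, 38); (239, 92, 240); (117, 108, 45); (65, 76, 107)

(97,84,38): 38²+84² = 8500 < 9409 = 97² → obtuse
(239,92,240): 92²+239² = 65585 > 57600 = 240² → acute
(117,108,45): 45²+108² = 13689 = 117² → right
(65,76,107): 65²+76² = 10001 < 11449 = 107² → obtuse
1 of the 4 is right.

1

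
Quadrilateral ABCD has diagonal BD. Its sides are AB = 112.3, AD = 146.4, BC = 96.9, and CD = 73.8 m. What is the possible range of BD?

34.1 < BD < 170.7

From triangle ABD: |112.3 − 146.4| < BD < 112.3 + 146.4, i.e. 34.1 < BD < 258.7.
From triangle CBD: 23.1 < BD < 170.7.
Both must hold, so BD lies in the intersection.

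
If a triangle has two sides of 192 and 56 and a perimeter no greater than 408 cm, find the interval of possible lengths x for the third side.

136 < x ≤ 160

Triangle inequality alone gives 136 < x < 248.
The perimeter condition gives x ≤ 408 − 192 − 56 = 160.
Intersecting the two: 136 < x ≤ 160.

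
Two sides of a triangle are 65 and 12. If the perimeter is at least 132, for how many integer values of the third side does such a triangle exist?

Triangle inequality: 53 < x < 77. Perimeter ≥ 132 gives x ≥ 132 − 65 − 12 = 55.
So 55 ≤ x < 77; integers 55 through 76: 22 values.

22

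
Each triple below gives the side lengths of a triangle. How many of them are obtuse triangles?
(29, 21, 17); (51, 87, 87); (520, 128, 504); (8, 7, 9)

(29,21,17): 17²+21² = 730 < 841 = 29² → obtuse
(51,87,87): 51²+87² = 10170 > 7569 = 87² → acute
(520,128,504): 128²+504² = 270400 = 520² → right
(8,7,9): 7²+8² = 113 > 81 = 9² → acute
1 of the 4 is obtuse.

1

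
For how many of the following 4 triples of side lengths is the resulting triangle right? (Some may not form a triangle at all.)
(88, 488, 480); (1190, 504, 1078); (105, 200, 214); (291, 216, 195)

(88,488,480): 88²+480² = 238144 = 488² → right
(1190,504,1078): 504²+1078² = 1416100 = 1190² → right
(105,200,214): 105²+200² = 51025 > 45796 = 214² → acute
(291,216,195): 195²+216² = 84681 = 291² → right
3 of the 4 are right.

3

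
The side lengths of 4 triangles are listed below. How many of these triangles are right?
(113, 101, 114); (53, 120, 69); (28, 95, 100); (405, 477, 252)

(113,101,114): 101²+113² = 22970 > 12996 = 114² → acute
(53,120,69): 53²+69² = 7570 < 14400 = 120² → obtuse
(28,95,100): 28²+95² = 9809 < 10000 = 100² → obtuse
(405,477,252): 252²+405² = 227529 = 477² → right
1 of the 4 is right.

1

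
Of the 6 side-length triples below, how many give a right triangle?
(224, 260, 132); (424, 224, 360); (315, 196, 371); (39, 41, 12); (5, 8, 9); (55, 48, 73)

4

(224,260,132): 132²+224² = 67600 = 260² → right
(424,224,360): 224²+360² = 179776 = 424² → right
(315,196,371): 196²+315² = 137641 = 371² → right
(39,41,12): 12²+39² = 1665 < 1681 = 41² → obtuse
(5,8,9): 5²+8² = 89 > 81 = 9² → acute
(55,48,73): 48²+55² = 5329 = 73² → right
4 of the 6 are right.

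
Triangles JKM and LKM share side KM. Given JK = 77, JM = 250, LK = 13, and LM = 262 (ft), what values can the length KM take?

From triangle JKM: |77 − 250| < KM < 77 + 250, i.e. 173 < KM < 327.
From triangle LKM: 249 < KM < 275.
Both must hold, so KM lies in the intersection.

249 < KM < 275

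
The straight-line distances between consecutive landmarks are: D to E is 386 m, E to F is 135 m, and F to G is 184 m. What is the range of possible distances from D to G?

The maximum is all hops collinear in one direction: 386 + 135 + 184 = 705.
The longest hop is 386; the others sum to 319. Folding the others back against it leaves at least 386 − 319 = 67.

67 ≤ DG ≤ 705 m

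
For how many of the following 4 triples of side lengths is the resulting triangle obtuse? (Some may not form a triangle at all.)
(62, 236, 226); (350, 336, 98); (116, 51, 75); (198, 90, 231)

3

(62,236,226): 62²+226² = 54920 < 55696 = 236² → obtuse
(350,336,98): 98²+336² = 122500 = 350² → right
(116,51,75): 51²+75² = 8226 < 13456 = 116² → obtuse
(198,90,231): 90²+198² = 47304 < 53361 = 231² → obtuse
3 of the 4 are obtuse.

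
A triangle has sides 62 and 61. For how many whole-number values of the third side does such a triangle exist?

121

The third side lies in the open interval (1, 123).
Integers from 2 to 122 inclusive: 122 − 2 + 1 = 121.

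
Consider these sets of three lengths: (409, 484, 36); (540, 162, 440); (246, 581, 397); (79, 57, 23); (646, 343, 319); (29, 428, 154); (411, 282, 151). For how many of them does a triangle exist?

5

(36,409,484): 36+409 ≤ 484 → not valid
(162,440,540): 162+440 > 540 → valid
(246,397,581): 246+397 > 581 → valid
(23,57,79): 23+57 > 79 → valid
(319,343,646): 319+343 > 646 → valid
(29,154,428): 29+154 ≤ 428 → not valid
(151,282,411): 151+282 > 411 → valid
5 of the 7 triples form a triangle.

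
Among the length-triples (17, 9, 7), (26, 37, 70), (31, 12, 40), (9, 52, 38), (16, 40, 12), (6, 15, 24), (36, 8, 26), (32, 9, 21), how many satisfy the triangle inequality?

1

(7,9,17): 7+9 ≤ 17 → not valid
(26,37,70): 26+37 ≤ 70 → not valid
(12,31,40): 12+31 > 40 → valid
(9,38,52): 9+38 ≤ 52 → not valid
(12,16,40): 12+16 ≤ 40 → not valid
(6,15,24): 6+15 ≤ 24 → not valid
(8,26,36): 8+26 ≤ 36 → not valid
(9,21,32): 9+21 ≤ 32 → not valid
1 of the 8 triples forms a triangle.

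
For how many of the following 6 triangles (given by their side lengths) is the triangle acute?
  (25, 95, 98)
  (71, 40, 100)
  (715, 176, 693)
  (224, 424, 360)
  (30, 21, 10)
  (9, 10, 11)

(25,95,98): 25²+95² = 9650 > 9604 = 98² → acute
(71,40,100): 40²+71² = 6641 < 10000 = 100² → obtuse
(715,176,693): 176²+693² = 511225 = 715² → right
(224,424,360): 224²+360² = 179776 = 424² → right
(30,21,10): 10²+21² = 541 < 900 = 30² → obtuse
(9,10,11): 9²+10² = 181 > 121 = 11² → acute
2 of the 6 are acute.

2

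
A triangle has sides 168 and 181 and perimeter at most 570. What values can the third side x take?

Triangle inequality alone gives 13 < x < 349.
The perimeter condition gives x ≤ 570 − 168 − 181 = 221.
Intersecting the two: 13 < x ≤ 221.

13 < x ≤ 221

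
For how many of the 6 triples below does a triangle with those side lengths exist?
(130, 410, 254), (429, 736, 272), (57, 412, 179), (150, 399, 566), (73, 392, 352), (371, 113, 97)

(130,254,410): 130+254 ≤ 410 → not valid
(272,429,736): 272+429 ≤ 736 → not valid
(57,179,412): 57+179 ≤ 412 → not valid
(150,399,566): 150+399 ≤ 566 → not valid
(73,352,392): 73+352 > 392 → valid
(97,113,371): 97+113 ≤ 371 → not valid
1 of the 6 triples forms a triangle.

1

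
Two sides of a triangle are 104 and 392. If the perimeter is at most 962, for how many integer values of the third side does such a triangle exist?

Triangle inequality: 288 < x < 496. Perimeter ≤ 962 gives x ≤ 962 − 104 − 392 = 466.
So 288 < x ≤ 466; integers 289 through 466: 178 values.

178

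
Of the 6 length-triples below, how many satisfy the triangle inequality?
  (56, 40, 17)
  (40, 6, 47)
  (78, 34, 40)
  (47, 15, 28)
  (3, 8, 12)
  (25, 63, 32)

1

(17,40,56): 17+40 > 56 → valid
(6,40,47): 6+40 ≤ 47 → not valid
(34,40,78): 34+40 ≤ 78 → not valid
(15,28,47): 15+28 ≤ 47 → not valid
(3,8,12): 3+8 ≤ 12 → not valid
(25,32,63): 25+32 ≤ 63 → not valid
1 of the 6 triples forms a triangle.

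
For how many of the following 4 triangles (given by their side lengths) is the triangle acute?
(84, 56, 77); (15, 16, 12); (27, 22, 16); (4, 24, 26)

3

(84,56,77): 56²+77² = 9065 > 7056 = 84² → acute
(15,16,12): 12²+15² = 369 > 256 = 16² → acute
(27,22,16): 16²+22² = 740 > 729 = 27² → acute
(4,24,26): 4²+24² = 592 < 676 = 26² → obtuse
3 of the 4 are acute.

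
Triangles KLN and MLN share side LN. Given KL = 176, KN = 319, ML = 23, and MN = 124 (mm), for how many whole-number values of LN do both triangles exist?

3

From triangle KLN: 143 < LN < 495.
From triangle MLN: 101 < LN < 147.
Intersection: 143 < LN < 147, so integers 144 through 146: 3 values.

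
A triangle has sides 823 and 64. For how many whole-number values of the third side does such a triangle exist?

The third side lies in the open interval (759, 887).
Integers from 760 to 886 inclusive: 886 − 760 + 1 = 127.

127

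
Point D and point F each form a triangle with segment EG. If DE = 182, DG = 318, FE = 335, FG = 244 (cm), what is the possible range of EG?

136 < EG < 500

From triangle DEG: |182 − 318| < EG < 182 + 318, i.e. 136 < EG < 500.
From triangle FEG: 91 < EG < 579.
Both must hold, so EG lies in the intersection.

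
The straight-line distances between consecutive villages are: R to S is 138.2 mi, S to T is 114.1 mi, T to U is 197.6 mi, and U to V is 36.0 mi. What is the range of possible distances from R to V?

The maximum is all hops collinear in one direction: 138.2 + 114.1 + 197.6 + 36.0 = 485.9.
The longest hop is 197.6; the others sum to 288.3. Since 197.6 ≤ 288.3, the path can fold back on itself completely, so the minimum distance is 0.

0 ≤ RV ≤ 485.9 mi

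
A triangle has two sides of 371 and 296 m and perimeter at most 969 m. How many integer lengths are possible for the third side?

Triangle inequality: 75 < x < 667. Perimeter ≤ 969 gives x ≤ 969 − 371 − 296 = 302.
So 75 < x ≤ 302; integers 76 through 302: 227 values.

227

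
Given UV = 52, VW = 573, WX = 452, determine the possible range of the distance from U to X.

The maximum is all hops collinear in one direction: 52 + 573 + 452 = 1077.
The longest hop is 573; the others sum to 504. Folding the others back against it leaves at least 573 − 504 = 69.

69 ≤ UX ≤ 1077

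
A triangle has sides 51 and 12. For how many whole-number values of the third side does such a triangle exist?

23

The third side lies in the open interval (39, 63).
Integers from 40 to 62 inclusive: 62 − 40 + 1 = 23.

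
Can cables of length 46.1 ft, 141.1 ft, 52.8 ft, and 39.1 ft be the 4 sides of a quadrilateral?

For a quadrilateral, each side must be shorter than the sum of the others.
Here the longest side is 141.1, but the remaining 3 sides sum to only 138.0.

No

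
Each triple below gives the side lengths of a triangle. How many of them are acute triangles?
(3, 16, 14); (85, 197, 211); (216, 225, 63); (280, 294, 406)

1

(3,16,14): 3²+14² = 205 < 256 = 16² → obtuse
(85,197,211): 85²+197² = 46034 > 44521 = 211² → acute
(216,225,63): 63²+216² = 50625 = 225² → right
(280,294,406): 280²+294² = 164836 = 406² → right
1 of the 4 is acute.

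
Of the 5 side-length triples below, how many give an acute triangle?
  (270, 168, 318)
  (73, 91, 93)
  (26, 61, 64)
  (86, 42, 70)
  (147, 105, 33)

(270,168,318): 168²+270² = 101124 = 318² → right
(73,91,93): 73²+91² = 13610 > 8649 = 93² → acute
(26,61,64): 26²+61² = 4397 > 4096 = 64² → acute
(86,42,70): 42²+70² = 6664 < 7396 = 86² → obtuse
(147,105,33): 33+105 ≤ 147, not a triangle
2 of the 5 are acute.

2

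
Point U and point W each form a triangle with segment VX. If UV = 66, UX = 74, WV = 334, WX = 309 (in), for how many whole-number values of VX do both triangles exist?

114

From triangle UVX: 8 < VX < 140.
From triangle WVX: 25 < VX < 643.
Intersection: 25 < VX < 140, so integers 26 through 139: 114 values.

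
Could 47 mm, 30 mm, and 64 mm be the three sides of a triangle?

Yes

The longest side is 64, and the other two sum to 77.
Since 77 > 64, the triangle inequality holds.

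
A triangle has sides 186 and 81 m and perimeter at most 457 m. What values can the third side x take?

105 < x ≤ 190 m

Triangle inequality alone gives 105 < x < 267.
The perimeter condition gives x ≤ 457 − 186 − 81 = 190.
Intersecting the two: 105 < x ≤ 190.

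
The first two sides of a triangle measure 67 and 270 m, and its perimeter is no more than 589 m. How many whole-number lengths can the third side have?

Triangle inequality: 203 < x < 337. Perimeter ≤ 589 gives x ≤ 589 − 67 − 270 = 252.
So 203 < x ≤ 252; integers 204 through 252: 49 values.

49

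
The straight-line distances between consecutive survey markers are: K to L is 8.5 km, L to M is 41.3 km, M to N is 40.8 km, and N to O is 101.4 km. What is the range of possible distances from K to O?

The maximum is all hops collinear in one direction: 8.5 + 41.3 + 40.8 + 101.4 = 192.0.
The longest hop is 101.4; the others sum to 90.6. Folding the others back against it leaves at least 101.4 − 90.6 = 10.8.

10.8 ≤ KO ≤ 192.0 km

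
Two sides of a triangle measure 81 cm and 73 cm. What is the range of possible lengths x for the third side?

8 < x < 154

By the triangle inequality, x must be less than 81 + 73 = 154 and greater than |81 − 73| = 8.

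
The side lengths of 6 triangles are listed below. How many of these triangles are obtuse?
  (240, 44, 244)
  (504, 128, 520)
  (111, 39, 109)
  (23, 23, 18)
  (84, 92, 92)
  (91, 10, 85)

1

(240,44,244): 44²+240² = 59536 = 244² → right
(504,128,520): 128²+504² = 270400 = 520² → right
(111,39,109): 39²+109² = 13402 > 12321 = 111² → acute
(23,23,18): 18²+23² = 853 > 529 = 23² → acute
(84,92,92): 84²+92² = 15520 > 8464 = 92² → acute
(91,10,85): 10²+85² = 7325 < 8281 = 91² → obtuse
1 of the 6 is obtuse.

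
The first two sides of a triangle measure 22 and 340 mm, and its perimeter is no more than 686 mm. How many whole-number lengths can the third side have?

6

Triangle inequality: 318 < x < 362. Perimeter ≤ 686 gives x ≤ 686 − 22 − 340 = 324.
So 318 < x ≤ 324; integers 319 through 324: 6 values.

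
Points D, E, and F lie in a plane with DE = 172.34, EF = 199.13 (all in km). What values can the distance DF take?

26.79 ≤ DF ≤ 371.47 km

By the triangle inequality, |172.34 − 199.13| ≤ DF ≤ 172.34 + 199.13.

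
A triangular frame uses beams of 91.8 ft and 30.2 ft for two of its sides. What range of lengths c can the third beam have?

61.6 < c < 122.0 (ft)

By the triangle inequality, c must be less than 91.8 + 30.2 = 122.0 and greater than |91.8 − 30.2| = 61.6.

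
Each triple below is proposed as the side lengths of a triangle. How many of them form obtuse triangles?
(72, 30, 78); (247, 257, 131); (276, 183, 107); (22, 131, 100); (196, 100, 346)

1

(72,30,78): 30²+72² = 6084 = 78² → right
(247,257,131): 131²+247² = 78170 > 66049 = 257² → acute
(276,183,107): 107²+183² = 44938 < 76176 = 276² → obtuse
(22,131,100): 22+100 ≤ 131, not a triangle
(196,100,346): 100+196 ≤ 346, not a triangle
1 of the 5 is obtuse.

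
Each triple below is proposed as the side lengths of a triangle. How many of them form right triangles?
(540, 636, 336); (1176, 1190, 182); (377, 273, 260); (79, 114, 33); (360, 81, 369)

4

(540,636,336): 336²+540² = 404496 = 636² → right
(1176,1190,182): 182²+1176² = 1416100 = 1190² → right
(377,273,260): 260²+273² = 142129 = 377² → right
(79,114,33): 33+79 ≤ 114, not a triangle
(360,81,369): 81²+360² = 136161 = 369² → right
4 of the 5 are right.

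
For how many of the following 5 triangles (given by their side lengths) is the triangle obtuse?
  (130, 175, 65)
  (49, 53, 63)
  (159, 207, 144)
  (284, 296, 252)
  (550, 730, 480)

(130,175,65): 65²+130² = 21125 < 30625 = 175² → obtuse
(49,53,63): 49²+53² = 5210 > 3969 = 63² → acute
(159,207,144): 144²+159² = 46017 > 42849 = 207² → acute
(284,296,252): 252²+284² = 144160 > 87616 = 296² → acute
(550,730,480): 480²+550² = 532900 = 730² → right
1 of the 5 is obtuse.

1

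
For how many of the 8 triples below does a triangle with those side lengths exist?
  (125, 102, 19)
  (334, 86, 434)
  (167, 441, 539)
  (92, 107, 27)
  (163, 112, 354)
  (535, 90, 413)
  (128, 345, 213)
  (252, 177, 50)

2

(19,102,125): 19+102 ≤ 125 → not valid
(86,334,434): 86+334 ≤ 434 → not valid
(167,441,539): 167+441 > 539 → valid
(27,92,107): 27+92 > 107 → valid
(112,163,354): 112+163 ≤ 354 → not valid
(90,413,535): 90+413 ≤ 535 → not valid
(128,213,345): 128+213 ≤ 345 → not valid
(50,177,252): 50+177 ≤ 252 → not valid
2 of the 8 triples form a triangle.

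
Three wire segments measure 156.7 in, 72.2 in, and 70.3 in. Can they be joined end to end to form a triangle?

The longest side is 156.7, but the other two sum to only 142.5.
142.5 < 156.7, so the triangle inequality fails.

No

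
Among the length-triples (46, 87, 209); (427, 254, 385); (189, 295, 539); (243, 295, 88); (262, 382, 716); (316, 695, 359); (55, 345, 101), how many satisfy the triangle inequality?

(46,87,209): 46+87 ≤ 209 → not valid
(254,385,427): 254+385 > 427 → valid
(189,295,539): 189+295 ≤ 539 → not valid
(88,243,295): 88+243 > 295 → valid
(262,382,716): 262+382 ≤ 716 → not valid
(316,359,695): 316+359 ≤ 695 → not valid
(55,101,345): 55+101 ≤ 345 → not valid
2 of the 7 triples form a triangle.

2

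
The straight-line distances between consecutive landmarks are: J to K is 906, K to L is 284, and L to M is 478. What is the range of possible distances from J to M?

The maximum is all hops collinear in one direction: 906 + 284 + 478 = 1668.
The longest hop is 906; the others sum to 762. Folding the others back against it leaves at least 906 − 762 = 144.

144 ≤ JM ≤ 1668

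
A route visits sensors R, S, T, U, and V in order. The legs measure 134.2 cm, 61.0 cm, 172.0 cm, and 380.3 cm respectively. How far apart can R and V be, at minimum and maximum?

The maximum is all hops collinear in one direction: 134.2 + 61.0 + 172.0 + 380.3 = 747.5.
The longest hop is 380.3; the others sum to 367.2. Folding the others back against it leaves at least 380.3 − 367.2 = 13.1.

13.1 ≤ RV ≤ 747.5 cm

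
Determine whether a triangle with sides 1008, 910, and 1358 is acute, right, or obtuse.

right

Compare the square of the longest side to the sum of squares of the other two: 910² + 1008² = 1844164 = 1358².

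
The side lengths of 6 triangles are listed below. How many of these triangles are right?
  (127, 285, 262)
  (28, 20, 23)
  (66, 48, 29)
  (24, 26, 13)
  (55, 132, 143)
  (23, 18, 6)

(127,285,262): 127²+262² = 84773 > 81225 = 285² → acute
(28,20,23): 20²+23² = 929 > 784 = 28² → acute
(66,48,29): 29²+48² = 3145 < 4356 = 66² → obtuse
(24,26,13): 13²+24² = 745 > 676 = 26² → acute
(55,132,143): 55²+132² = 20449 = 143² → right
(23,18,6): 6²+18² = 360 < 529 = 23² → obtuse
1 of the 6 is right.

1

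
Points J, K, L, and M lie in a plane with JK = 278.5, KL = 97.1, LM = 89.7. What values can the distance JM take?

91.7 ≤ JM ≤ 465.3

The maximum is all hops collinear in one direction: 278.5 + 97.1 + 89.7 = 465.3.
The longest hop is 278.5; the others sum to 186.8. Folding the others back against it leaves at least 278.5 − 186.8 = 91.7.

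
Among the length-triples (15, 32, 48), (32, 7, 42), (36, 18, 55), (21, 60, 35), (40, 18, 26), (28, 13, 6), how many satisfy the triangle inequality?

(15,32,48): 15+32 ≤ 48 → not valid
(7,32,42): 7+32 ≤ 42 → not valid
(18,36,55): 18+36 ≤ 55 → not valid
(21,35,60): 21+35 ≤ 60 → not valid
(18,26,40): 18+26 > 40 → valid
(6,13,28): 6+13 ≤ 28 → not valid
1 of the 6 triples forms a triangle.

1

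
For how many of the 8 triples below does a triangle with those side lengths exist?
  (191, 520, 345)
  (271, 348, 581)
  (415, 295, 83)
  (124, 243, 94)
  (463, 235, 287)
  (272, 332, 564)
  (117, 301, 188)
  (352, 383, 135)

(191,345,520): 191+345 > 520 → valid
(271,348,581): 271+348 > 581 → valid
(83,295,415): 83+295 ≤ 415 → not valid
(94,124,243): 94+124 ≤ 243 → not valid
(235,287,463): 235+287 > 463 → valid
(272,332,564): 272+332 > 564 → valid
(117,188,301): 117+188 > 301 → valid
(135,352,383): 135+352 > 383 → valid
6 of the 8 triples form a triangle.

6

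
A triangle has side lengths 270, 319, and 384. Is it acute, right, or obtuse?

Compare the square of the longest side to the sum of squares of the other two: 270² + 319² = 174661 > 147456 = 384².

acute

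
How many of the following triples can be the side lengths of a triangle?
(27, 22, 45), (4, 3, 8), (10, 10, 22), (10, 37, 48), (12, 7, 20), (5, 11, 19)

1

(22,27,45): 22+27 > 45 → valid
(3,4,8): 3+4 ≤ 8 → not valid
(10,10,22): 10+10 ≤ 22 → not valid
(10,37,48): 10+37 ≤ 48 → not valid
(7,12,20): 7+12 ≤ 20 → not valid
(5,11,19): 5+11 ≤ 19 → not valid
1 of the 6 triples forms a triangle.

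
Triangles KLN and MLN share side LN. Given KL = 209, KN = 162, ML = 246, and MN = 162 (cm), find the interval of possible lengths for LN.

From triangle KLN: |209 − 162| < LN < 209 + 162, i.e. 47 < LN < 371.
From triangle MLN: 84 < LN < 408.
Both must hold, so LN lies in the intersection.

84 < LN < 371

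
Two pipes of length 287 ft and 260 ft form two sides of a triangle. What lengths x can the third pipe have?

27 < x < 547 (ft)

By the triangle inequality, x must be less than 287 + 260 = 547 and greater than |287 − 260| = 27.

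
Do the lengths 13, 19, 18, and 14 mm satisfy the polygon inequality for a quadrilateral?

A quadrilateral exists iff every side is shorter than the sum of the others — equivalently, the longest side is less than the sum of the rest.
Longest side 19 < 45 (sum of the remaining 3), so yes.

Yes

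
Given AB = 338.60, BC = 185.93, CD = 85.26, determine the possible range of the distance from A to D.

67.41 ≤ AD ≤ 609.79

The maximum is all hops collinear in one direction: 338.60 + 185.93 + 85.26 = 609.79.
The longest hop is 338.60; the others sum to 271.19. Folding the others back against it leaves at least 338.60 − 271.19 = 67.41.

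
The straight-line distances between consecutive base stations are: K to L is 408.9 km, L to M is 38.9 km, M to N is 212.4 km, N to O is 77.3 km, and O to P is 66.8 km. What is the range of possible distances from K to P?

The maximum is all hops collinear in one direction: 408.9 + 38.9 + 212.4 + 77.3 + 66.8 = 804.3.
The longest hop is 408.9; the others sum to 395.4. Folding the others back against it leaves at least 408.9 − 395.4 = 13.5.

13.5 ≤ KP ≤ 804.3 km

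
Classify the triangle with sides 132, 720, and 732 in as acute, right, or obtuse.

right

Compare the square of the longest side to the sum of squares of the other two: 132² + 720² = 535824 = 732².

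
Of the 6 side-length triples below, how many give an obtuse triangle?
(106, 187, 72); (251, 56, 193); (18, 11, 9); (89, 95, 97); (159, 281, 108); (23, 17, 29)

2

(106,187,72): 72+106 ≤ 187, not a triangle
(251,56,193): 56+193 ≤ 251, not a triangle
(18,11,9): 9²+11² = 202 < 324 = 18² → obtuse
(89,95,97): 89²+95² = 16946 > 9409 = 97² → acute
(159,281,108): 108+159 ≤ 281, not a triangle
(23,17,29): 17²+23² = 818 < 841 = 29² → obtuse
2 of the 6 are obtuse.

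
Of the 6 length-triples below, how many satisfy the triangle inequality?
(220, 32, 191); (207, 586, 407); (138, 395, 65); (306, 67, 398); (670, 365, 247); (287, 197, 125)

3

(32,191,220): 32+191 > 220 → valid
(207,407,586): 207+407 > 586 → valid
(65,138,395): 65+138 ≤ 395 → not valid
(67,306,398): 67+306 ≤ 398 → not valid
(247,365,670): 247+365 ≤ 670 → not valid
(125,197,287): 125+197 > 287 → valid
3 of the 6 triples form a triangle.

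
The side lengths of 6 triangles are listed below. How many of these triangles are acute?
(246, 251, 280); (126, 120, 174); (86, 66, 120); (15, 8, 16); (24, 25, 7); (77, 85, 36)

2

(246,251,280): 246²+251² = 123517 > 78400 = 280² → acute
(126,120,174): 120²+126² = 30276 = 174² → right
(86,66,120): 66²+86² = 11752 < 14400 = 120² → obtuse
(15,8,16): 8²+15² = 289 > 256 = 16² → acute
(24,25,7): 7²+24² = 625 = 25² → right
(77,85,36): 36²+77² = 7225 = 85² → right
2 of the 6 are acute.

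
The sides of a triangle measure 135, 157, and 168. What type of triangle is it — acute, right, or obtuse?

Compare the square of the longest side to the sum of squares of the other two: 135² + 157² = 42874 > 28224 = 168².

acute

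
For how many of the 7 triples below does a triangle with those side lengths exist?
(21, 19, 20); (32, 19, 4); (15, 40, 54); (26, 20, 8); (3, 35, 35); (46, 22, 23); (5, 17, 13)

5

(19,20,21): 19+20 > 21 → valid
(4,19,32): 4+19 ≤ 32 → not valid
(15,40,54): 15+40 > 54 → valid
(8,20,26): 8+20 > 26 → valid
(3,35,35): 3+35 > 35 → valid
(22,23,46): 22+23 ≤ 46 → not valid
(5,13,17): 5+13 > 17 → valid
5 of the 7 triples form a triangle.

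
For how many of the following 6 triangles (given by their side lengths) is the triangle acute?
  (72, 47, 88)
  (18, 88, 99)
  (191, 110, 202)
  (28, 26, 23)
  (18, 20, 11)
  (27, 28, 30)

4

(72,47,88): 47²+72² = 7393 < 7744 = 88² → obtuse
(18,88,99): 18²+88² = 8068 < 9801 = 99² → obtuse
(191,110,202): 110²+191² = 48581 > 40804 = 202² → acute
(28,26,23): 23²+26² = 1205 > 784 = 28² → acute
(18,20,11): 11²+18² = 445 > 400 = 20² → acute
(27,28,30): 27²+28² = 1513 > 900 = 30² → acute
4 of the 6 are acute.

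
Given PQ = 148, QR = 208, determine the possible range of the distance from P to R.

By the triangle inequality, |148 − 208| ≤ PR ≤ 148 + 208.

60 ≤ PR ≤ 356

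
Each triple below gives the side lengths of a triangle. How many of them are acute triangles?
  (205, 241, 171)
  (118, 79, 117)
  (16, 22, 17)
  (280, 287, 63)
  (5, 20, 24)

(205,241,171): 171²+205² = 71266 > 58081 = 241² → acute
(118,79,117): 79²+117² = 19930 > 13924 = 118² → acute
(16,22,17): 16²+17² = 545 > 484 = 22² → acute
(280,287,63): 63²+280² = 82369 = 287² → right
(5,20,24): 5²+20² = 425 < 576 = 24² → obtuse
3 of the 5 are acute.

3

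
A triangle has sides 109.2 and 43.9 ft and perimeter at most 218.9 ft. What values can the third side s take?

Triangle inequality alone gives 65.3 < s < 153.1.
The perimeter condition gives s ≤ 218.9 − 109.2 − 43.9 = 65.8.
Intersecting the two: 65.3 < s ≤ 65.8.

65.3 < s ≤ 65.8 ft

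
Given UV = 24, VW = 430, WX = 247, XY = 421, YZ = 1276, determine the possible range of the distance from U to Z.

154 ≤ UZ ≤ 2398

The maximum is all hops collinear in one direction: 24 + 430 + 247 + 421 + 1276 = 2398.
The longest hop is 1276; the others sum to 1122. Folding the others back against it leaves at least 1276 − 1122 = 154.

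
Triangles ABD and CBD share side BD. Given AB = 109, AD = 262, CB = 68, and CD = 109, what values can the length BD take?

153 < BD < 177

From triangle ABD: |109 − 262| < BD < 109 + 262, i.e. 153 < BD < 371.
From triangle CBD: 41 < BD < 177.
Both must hold, so BD lies in the intersection.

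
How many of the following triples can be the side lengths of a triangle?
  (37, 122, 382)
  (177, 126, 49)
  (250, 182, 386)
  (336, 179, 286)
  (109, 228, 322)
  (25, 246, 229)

(37,122,382): 37+122 ≤ 382 → not valid
(49,126,177): 49+126 ≤ 177 → not valid
(182,250,386): 182+250 > 386 → valid
(179,286,336): 179+286 > 336 → valid
(109,228,322): 109+228 > 322 → valid
(25,229,246): 25+229 > 246 → valid
4 of the 6 triples form a triangle.

4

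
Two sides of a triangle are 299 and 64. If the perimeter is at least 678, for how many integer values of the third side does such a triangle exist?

48

Triangle inequality: 235 < x < 363. Perimeter ≥ 678 gives x ≥ 678 − 299 − 64 = 315.
So 315 ≤ x < 363; integers 315 through 362: 48 values.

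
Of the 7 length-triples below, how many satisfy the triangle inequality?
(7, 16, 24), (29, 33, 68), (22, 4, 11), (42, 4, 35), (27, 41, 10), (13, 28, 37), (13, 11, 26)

(7,16,24): 7+16 ≤ 24 → not valid
(29,33,68): 29+33 ≤ 68 → not valid
(4,11,22): 4+11 ≤ 22 → not valid
(4,35,42): 4+35 ≤ 42 → not valid
(10,27,41): 10+27 ≤ 41 → not valid
(13,28,37): 13+28 > 37 → valid
(11,13,26): 11+13 ≤ 26 → not valid
1 of the 7 triples forms a triangle.

1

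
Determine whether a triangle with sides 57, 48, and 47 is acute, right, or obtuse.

acute

Compare the square of the longest side to the sum of squares of the other two: 47² + 48² = 4513 > 3249 = 57².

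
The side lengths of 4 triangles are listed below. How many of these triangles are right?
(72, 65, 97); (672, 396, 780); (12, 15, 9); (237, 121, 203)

3

(72,65,97): 65²+72² = 9409 = 97² → right
(672,396,780): 396²+672² = 608400 = 780² → right
(12,15,9): 9²+12² = 225 = 15² → right
(237,121,203): 121²+203² = 55850 < 56169 = 237² → obtuse
3 of the 4 are right.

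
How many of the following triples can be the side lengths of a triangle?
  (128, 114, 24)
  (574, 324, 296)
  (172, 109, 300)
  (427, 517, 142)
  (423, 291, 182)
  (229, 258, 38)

(24,114,128): 24+114 > 128 → valid
(296,324,574): 296+324 > 574 → valid
(109,172,300): 109+172 ≤ 300 → not valid
(142,427,517): 142+427 > 517 → valid
(182,291,423): 182+291 > 423 → valid
(38,229,258): 38+229 > 258 → valid
5 of the 6 triples form a triangle.

5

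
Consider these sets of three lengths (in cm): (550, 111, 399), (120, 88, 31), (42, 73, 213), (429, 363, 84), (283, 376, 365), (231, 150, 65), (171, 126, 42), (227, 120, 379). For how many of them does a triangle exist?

2

(111,399,550): 111+399 ≤ 550 → not valid
(31,88,120): 31+88 ≤ 120 → not valid
(42,73,213): 42+73 ≤ 213 → not valid
(84,363,429): 84+363 > 429 → valid
(283,365,376): 283+365 > 376 → valid
(65,150,231): 65+150 ≤ 231 → not valid
(42,126,171): 42+126 ≤ 171 → not valid
(120,227,379): 120+227 ≤ 379 → not valid
2 of the 8 triples form a triangle.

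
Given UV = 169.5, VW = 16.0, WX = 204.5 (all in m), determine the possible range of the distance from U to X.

The maximum is all hops collinear in one direction: 169.5 + 16.0 + 204.5 = 390.0.
The longest hop is 204.5; the others sum to 185.5. Folding the others back against it leaves at least 204.5 − 185.5 = 19.0.

19.0 ≤ UX ≤ 390.0 m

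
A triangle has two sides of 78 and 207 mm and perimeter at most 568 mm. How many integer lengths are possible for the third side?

154

Triangle inequality: 129 < x < 285. Perimeter ≤ 568 gives x ≤ 568 − 78 − 207 = 283.
So 129 < x ≤ 283; integers 130 through 283: 154 values.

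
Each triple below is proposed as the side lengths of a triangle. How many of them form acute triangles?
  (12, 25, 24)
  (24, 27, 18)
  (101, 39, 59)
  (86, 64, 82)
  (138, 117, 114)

(12,25,24): 12²+24² = 720 > 625 = 25² → acute
(24,27,18): 18²+24² = 900 > 729 = 27² → acute
(101,39,59): 39+59 ≤ 101, not a triangle
(86,64,82): 64²+82² = 10820 > 7396 = 86² → acute
(138,117,114): 114²+117² = 26685 > 19044 = 138² → acute
4 of the 5 are acute.

4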